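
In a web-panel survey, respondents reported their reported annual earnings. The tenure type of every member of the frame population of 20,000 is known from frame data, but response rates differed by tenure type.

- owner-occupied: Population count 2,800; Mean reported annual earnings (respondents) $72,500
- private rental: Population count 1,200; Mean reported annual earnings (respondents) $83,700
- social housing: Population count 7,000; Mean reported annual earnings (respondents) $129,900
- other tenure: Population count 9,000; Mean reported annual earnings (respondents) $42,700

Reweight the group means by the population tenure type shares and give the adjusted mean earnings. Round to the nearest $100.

$79,900

Reweight to the known tenure type distribution:
  owner-occupied: (2,800/20,000) × 72,500 = 10,150
  private rental: (1,200/20,000) × 83,700 = 5022
  social housing: (7,000/20,000) × 129,900 = 45,465
  other tenure: (9,000/20,000) × 42,700 = 19,215
Post-stratified estimate = 79,852 → $79,900.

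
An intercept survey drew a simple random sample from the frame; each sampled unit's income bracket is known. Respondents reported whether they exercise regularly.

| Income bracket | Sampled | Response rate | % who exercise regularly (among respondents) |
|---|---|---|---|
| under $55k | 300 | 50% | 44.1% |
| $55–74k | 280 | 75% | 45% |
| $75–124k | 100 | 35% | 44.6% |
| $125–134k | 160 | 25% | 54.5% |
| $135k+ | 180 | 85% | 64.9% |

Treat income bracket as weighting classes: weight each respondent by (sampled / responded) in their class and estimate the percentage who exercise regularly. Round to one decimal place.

Weighting each respondent by the inverse class response rate inflates each class back to its sampled size, so the class weight is n_sampled:
  under $55k: 300 × 44.1 = 13,230
  $55–74k: 280 × 45 = 12,600
  $75–124k: 100 × 44.6 = 4460
  $125–134k: 160 × 54.5 = 8720
  $135k+: 180 × 64.9 = 11682
Adjusted estimate = 50,692 / 1,020 = 49.698 → 49.7%.

49.7%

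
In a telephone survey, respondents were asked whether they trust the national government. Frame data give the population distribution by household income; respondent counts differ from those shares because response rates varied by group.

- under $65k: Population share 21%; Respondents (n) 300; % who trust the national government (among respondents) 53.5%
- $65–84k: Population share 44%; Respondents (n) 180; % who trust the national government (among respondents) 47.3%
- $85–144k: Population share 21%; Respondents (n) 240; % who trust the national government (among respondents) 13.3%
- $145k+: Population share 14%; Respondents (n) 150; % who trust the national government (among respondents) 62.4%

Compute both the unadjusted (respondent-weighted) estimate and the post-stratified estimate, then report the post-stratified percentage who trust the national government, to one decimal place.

Without adjustment, the pooled respondent share is:
  (300/870)×53.5 + (180/870)×47.3 + (240/870)×13.3 + (150/870)×62.4 = 42.6621%
Post-stratifying to population shares instead:
  0.21×53.5 + 0.44×47.3 + 0.21×13.3 + 0.14×62.4 = 43.576%

43.6%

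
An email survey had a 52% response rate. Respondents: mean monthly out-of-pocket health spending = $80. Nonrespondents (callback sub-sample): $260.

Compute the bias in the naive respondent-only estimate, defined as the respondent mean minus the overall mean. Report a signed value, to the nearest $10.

-$90

Nonresponse fraction = 1 − 0.52 = 0.48.
Bias = (nonresponse fraction) × (respondent mean − nonrespondent mean)
     = 0.48 × (80 − 260) = 0.48 × -180 = -86.4.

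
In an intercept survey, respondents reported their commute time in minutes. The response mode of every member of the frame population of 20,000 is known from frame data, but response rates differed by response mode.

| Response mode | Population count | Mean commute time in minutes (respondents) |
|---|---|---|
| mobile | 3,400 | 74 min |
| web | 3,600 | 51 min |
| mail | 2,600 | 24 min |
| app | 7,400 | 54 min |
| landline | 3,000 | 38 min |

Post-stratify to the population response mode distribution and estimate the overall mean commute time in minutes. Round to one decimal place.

Each cell contributes population-share × respondent value:
  mobile: (3,400/20,000) × 74 = 12.58
  web: (3,600/20,000) × 51 = 9.18
  mail: (2,600/20,000) × 24 = 3.12
  app: (7,400/20,000) × 54 = 19.98
  landline: (3,000/20,000) × 38 = 5.7
Post-stratified estimate = 50.56 → 50.6.

50.6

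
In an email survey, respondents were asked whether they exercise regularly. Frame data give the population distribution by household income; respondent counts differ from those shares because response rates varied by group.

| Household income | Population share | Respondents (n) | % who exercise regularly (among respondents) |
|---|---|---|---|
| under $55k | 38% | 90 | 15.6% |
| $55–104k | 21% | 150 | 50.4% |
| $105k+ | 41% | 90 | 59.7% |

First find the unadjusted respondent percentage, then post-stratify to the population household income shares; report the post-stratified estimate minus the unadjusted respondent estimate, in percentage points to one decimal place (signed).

-2.5 percentage points

Unadjusted (pooled respondent) estimate weights by respondent counts:
  (90/330)×15.6 + (150/330)×50.4 + (90/330)×59.7 = 43.4455%
Reweighting by population household income shares:
  0.38×15.6 + 0.21×50.4 + 0.41×59.7 = 40.989%
Difference = 40.989 − 43.4455 = -2.4565 pp.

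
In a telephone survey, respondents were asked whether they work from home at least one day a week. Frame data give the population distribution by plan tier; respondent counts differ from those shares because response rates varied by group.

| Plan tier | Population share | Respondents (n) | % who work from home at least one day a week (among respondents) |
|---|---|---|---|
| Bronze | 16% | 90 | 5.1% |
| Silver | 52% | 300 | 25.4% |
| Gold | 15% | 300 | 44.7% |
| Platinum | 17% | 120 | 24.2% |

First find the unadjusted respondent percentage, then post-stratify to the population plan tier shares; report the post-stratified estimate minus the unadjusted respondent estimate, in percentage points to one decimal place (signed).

Naive respondent-only estimate (weights = respondent counts):
  (90/810)×5.1 + (300/810)×25.4 + (300/810)×44.7 + (120/810)×24.2 = 30.1148%
Reweighting by population plan tier shares:
  0.16×5.1 + 0.52×25.4 + 0.15×44.7 + 0.17×24.2 = 24.843%
Difference = 24.843 − 30.1148 = -5.2718 pp.

-5.3 percentage points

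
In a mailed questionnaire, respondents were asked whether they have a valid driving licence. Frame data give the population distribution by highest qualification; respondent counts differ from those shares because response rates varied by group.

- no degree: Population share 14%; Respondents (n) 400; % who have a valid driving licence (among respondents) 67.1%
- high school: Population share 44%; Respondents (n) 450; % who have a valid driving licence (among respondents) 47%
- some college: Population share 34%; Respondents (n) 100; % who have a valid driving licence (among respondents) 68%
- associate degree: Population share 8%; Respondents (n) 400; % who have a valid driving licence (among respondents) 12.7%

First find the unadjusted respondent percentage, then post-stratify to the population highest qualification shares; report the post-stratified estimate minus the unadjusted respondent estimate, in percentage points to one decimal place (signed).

+9.9 percentage points

Without adjustment, the pooled respondent share is:
  (400/1350)×67.1 + (450/1350)×47 + (100/1350)×68 + (400/1350)×12.7 = 44.3481%
Reweighting by population highest qualification shares:
  0.14×67.1 + 0.44×47 + 0.34×68 + 0.08×12.7 = 54.21%
Difference = 54.21 − 44.3481 = 9.8619 pp.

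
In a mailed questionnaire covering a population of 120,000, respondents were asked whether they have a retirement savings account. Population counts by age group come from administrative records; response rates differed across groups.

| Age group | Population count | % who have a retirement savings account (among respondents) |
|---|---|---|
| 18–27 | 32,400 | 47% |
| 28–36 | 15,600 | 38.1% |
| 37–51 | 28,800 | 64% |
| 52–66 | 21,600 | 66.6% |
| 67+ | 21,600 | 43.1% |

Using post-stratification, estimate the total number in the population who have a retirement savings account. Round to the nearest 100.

Estimated count per cell = population count × respondent percentage:
  18–27: 32,400 × 47% = 15,228
  28–36: 15,600 × 38.1% = 5943.6
  37–51: 28,800 × 64% = 18,432
  52–66: 21,600 × 66.6% = 14385.6
  67+: 21,600 × 43.1% = 9309.6
Estimated total = 63298.8 → 63,300.

63,300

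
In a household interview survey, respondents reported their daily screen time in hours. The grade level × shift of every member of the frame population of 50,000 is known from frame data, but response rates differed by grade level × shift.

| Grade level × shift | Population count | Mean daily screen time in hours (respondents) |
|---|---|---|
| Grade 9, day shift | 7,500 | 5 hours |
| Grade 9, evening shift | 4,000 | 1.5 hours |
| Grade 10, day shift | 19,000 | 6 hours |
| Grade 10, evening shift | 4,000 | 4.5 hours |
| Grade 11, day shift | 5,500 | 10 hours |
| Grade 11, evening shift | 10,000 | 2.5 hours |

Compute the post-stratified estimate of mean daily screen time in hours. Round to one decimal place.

5.1

Weight each group's respondent value by its population share:
  Grade 9, day shift: (7,500/50,000) × 5 = 0.75
  Grade 9, evening shift: (4,000/50,000) × 1.5 = 0.12
  Grade 10, day shift: (19,000/50,000) × 6 = 2.28
  Grade 10, evening shift: (4,000/50,000) × 4.5 = 0.36
  Grade 11, day shift: (5,500/50,000) × 10 = 1.1
  Grade 11, evening shift: (10,000/50,000) × 2.5 = 0.5
Post-stratified estimate = 5.11 → 5.1.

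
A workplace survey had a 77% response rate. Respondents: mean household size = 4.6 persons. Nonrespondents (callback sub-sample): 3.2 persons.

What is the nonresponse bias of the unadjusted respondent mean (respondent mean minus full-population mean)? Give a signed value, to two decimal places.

Nonresponse fraction = 1 − 0.77 = 0.23.
Bias = (nonresponse fraction) × (respondent mean − nonrespondent mean)
     = 0.23 × (4.6 − 3.2) = 0.23 × 1.4 = 0.322.

+0.32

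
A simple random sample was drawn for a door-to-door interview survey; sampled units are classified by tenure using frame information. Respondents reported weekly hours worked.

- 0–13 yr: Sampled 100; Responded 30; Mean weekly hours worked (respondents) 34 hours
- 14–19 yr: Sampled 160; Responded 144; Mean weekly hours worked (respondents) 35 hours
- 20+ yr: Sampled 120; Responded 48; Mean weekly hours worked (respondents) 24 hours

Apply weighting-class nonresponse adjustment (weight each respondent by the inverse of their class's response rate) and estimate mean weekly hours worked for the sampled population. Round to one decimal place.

31.3

Response rates by class: 0–13 yr 30/100 = 30%, 14–19 yr 144/160 = 90%, 20+ yr 48/120 = 40%.
Each respondent's weight = sampled/responded in their class; summing within a class gives n_sampled, so:
  0–13 yr: 100 × 34 = 3400
  14–19 yr: 160 × 35 = 5600
  20+ yr: 120 × 24 = 2880
Adjusted estimate = 11,880 / 380 = 31.2632 → 31.3.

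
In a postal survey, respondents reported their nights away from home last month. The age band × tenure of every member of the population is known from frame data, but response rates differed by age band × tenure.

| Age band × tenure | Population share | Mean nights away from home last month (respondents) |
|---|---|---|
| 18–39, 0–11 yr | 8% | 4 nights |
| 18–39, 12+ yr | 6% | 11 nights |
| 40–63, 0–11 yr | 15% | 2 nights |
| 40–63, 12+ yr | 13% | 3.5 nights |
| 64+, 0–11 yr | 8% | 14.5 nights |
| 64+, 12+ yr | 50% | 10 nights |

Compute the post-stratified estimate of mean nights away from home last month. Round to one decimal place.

Post-stratification weights by population share, not respondent share:
  18–39, 0–11 yr: 0.08 × 4 = 0.32
  18–39, 12+ yr: 0.06 × 11 = 0.66
  40–63, 0–11 yr: 0.15 × 2 = 0.3
  40–63, 12+ yr: 0.13 × 3.5 = 0.455
  64+, 0–11 yr: 0.08 × 14.5 = 1.16
  64+, 12+ yr: 0.5 × 10 = 5
Post-stratified estimate = 7.895 → 7.9.

7.9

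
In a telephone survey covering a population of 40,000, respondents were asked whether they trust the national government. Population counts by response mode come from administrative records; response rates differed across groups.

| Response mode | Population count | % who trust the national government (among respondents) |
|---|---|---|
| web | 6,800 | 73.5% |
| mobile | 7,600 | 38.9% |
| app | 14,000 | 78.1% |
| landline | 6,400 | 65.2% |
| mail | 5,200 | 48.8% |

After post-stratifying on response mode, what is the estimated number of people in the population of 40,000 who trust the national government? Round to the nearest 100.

Estimated count per cell = population count × respondent percentage:
  web: 6,800 × 73.5% = 4998
  mobile: 7,600 × 38.9% = 2956.4
  app: 14,000 × 78.1% = 10,934
  landline: 6,400 × 65.2% = 4172.8
  mail: 5,200 × 48.8% = 2537.6
Estimated total = 25598.8 → 25,600.

25,600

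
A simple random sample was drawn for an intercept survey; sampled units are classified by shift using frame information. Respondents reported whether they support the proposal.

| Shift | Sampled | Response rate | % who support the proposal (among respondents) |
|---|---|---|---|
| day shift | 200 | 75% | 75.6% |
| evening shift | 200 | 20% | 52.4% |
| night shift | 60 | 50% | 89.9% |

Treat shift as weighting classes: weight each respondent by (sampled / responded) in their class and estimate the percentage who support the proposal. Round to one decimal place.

Weighting each respondent by the inverse class response rate inflates each class back to its sampled size, so the class weight is n_sampled:
  day shift: 200 × 75.6 = 15120
  evening shift: 200 × 52.4 = 10,480
  night shift: 60 × 89.9 = 5394
Adjusted estimate = 30,994 / 460 = 67.3783 → 67.4%.

67.4%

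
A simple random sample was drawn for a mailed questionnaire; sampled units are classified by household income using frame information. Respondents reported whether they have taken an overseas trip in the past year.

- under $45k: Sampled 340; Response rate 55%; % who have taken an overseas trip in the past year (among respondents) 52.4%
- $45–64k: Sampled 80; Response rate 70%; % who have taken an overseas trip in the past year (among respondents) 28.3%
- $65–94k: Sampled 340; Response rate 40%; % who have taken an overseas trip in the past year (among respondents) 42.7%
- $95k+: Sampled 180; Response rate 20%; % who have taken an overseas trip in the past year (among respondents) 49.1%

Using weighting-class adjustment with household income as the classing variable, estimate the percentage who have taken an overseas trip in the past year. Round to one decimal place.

With weight = n_sampled/n_responded per class, the weighted class total is n_sampled:
  under $45k: 340 × 52.4 = 17,816
  $45–64k: 80 × 28.3 = 2264
  $65–94k: 340 × 42.7 = 14518
  $95k+: 180 × 49.1 = 8838
Adjusted estimate = 43,436 / 940 = 46.2085 → 46.2%.

46.2%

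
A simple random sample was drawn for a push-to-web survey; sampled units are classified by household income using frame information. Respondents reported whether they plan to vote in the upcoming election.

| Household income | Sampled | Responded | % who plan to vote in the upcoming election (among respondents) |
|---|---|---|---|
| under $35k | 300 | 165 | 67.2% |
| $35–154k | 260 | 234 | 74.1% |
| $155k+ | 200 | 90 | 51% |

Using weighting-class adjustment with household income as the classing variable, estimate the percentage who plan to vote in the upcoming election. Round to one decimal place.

Class response rates: under $35k 165/300 = 55%, $35–154k 234/260 = 90%, $155k+ 90/200 = 45%.
Weighting each respondent by the inverse class response rate inflates each class back to its sampled size, so the class weight is n_sampled:
  under $35k: 300 × 67.2 = 20,160
  $35–154k: 260 × 74.1 = 19,266
  $155k+: 200 × 51 = 10,200
Adjusted estimate = 49,626 / 760 = 65.2974 → 65.3%.

65.3%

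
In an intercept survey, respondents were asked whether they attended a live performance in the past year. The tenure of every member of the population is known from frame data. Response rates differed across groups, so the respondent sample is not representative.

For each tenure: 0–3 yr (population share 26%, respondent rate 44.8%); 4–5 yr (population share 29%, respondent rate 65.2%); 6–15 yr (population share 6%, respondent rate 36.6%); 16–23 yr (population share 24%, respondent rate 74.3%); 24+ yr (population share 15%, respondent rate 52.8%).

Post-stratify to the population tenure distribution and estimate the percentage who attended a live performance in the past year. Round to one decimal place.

Post-stratification weights by population share, not respondent share:
  0–3 yr: 0.26 × 44.8 = 11.648
  4–5 yr: 0.29 × 65.2 = 18.908
  6–15 yr: 0.06 × 36.6 = 2.196
  16–23 yr: 0.24 × 74.3 = 17.832
  24+ yr: 0.15 × 52.8 = 7.92
Post-stratified estimate = 58.504 → 58.5%.

58.5%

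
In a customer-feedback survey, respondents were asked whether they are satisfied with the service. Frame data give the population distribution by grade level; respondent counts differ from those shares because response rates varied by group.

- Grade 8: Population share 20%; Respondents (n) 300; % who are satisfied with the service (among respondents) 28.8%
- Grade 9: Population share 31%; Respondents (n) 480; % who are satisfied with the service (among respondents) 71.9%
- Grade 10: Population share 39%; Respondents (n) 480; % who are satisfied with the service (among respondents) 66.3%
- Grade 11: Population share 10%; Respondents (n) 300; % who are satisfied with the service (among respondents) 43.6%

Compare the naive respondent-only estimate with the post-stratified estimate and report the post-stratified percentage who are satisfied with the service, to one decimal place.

Without adjustment, the pooled respondent share is:
  (300/1560)×28.8 + (480/1560)×71.9 + (480/1560)×66.3 + (300/1560)×43.6 = 56.4462%
Post-stratifying to population shares instead:
  0.2×28.8 + 0.31×71.9 + 0.39×66.3 + 0.1×43.6 = 58.266%

58.3%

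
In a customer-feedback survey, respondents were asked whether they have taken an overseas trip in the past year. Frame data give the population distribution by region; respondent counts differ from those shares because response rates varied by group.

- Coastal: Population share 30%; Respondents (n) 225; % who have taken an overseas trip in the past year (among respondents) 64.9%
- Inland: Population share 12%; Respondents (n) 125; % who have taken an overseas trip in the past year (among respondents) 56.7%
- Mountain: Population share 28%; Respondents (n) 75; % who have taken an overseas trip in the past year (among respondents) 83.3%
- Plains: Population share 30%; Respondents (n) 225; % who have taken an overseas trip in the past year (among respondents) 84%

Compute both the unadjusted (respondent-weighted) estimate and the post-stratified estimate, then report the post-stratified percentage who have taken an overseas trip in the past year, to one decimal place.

74.8%

Without adjustment, the pooled respondent share is:
  (225/650)×64.9 + (125/650)×56.7 + (75/650)×83.3 + (225/650)×84 = 72.0577%
Post-stratifying to population shares instead:
  0.3×64.9 + 0.12×56.7 + 0.28×83.3 + 0.3×84 = 74.798%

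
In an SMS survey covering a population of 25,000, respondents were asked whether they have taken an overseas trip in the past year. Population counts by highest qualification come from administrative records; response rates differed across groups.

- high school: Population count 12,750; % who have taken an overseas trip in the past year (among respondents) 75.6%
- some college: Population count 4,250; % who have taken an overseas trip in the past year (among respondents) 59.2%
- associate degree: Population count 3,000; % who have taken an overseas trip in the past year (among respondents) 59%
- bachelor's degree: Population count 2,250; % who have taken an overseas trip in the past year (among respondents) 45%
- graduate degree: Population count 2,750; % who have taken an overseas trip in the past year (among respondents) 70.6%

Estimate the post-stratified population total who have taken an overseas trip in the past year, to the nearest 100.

Estimated count per cell = population count × respondent percentage:
  high school: 12,750 × 75.6% = 9639
  some college: 4,250 × 59.2% = 2516
  associate degree: 3,000 × 59% = 1770
  bachelor's degree: 2,250 × 45% = 1012.5
  graduate degree: 2,750 × 70.6% = 1941.5
Estimated total = 16,879 → 16,900.

16,900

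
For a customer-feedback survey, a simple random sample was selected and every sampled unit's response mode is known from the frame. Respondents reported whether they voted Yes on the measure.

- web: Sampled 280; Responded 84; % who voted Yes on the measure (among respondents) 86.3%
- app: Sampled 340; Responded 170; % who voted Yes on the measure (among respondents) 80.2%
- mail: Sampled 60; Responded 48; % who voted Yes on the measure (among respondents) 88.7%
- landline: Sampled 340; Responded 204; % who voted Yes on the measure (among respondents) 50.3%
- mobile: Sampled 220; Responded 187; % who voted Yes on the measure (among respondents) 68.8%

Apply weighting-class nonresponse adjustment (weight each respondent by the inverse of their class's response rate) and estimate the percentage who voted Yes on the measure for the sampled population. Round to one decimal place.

Class response rates: web 84/280 = 30%, app 170/340 = 50%, mail 48/60 = 80%, landline 204/340 = 60%, mobile 187/220 = 85%.
With weight = n_sampled/n_responded per class, the weighted class total is n_sampled:
  web: 280 × 86.3 = 24,164
  app: 340 × 80.2 = 27,268
  mail: 60 × 88.7 = 5322
  landline: 340 × 50.3 = 17,102
  mobile: 220 × 68.8 = 15,136
Adjusted estimate = 88,992 / 1,240 = 71.7677 → 71.8%.

71.8%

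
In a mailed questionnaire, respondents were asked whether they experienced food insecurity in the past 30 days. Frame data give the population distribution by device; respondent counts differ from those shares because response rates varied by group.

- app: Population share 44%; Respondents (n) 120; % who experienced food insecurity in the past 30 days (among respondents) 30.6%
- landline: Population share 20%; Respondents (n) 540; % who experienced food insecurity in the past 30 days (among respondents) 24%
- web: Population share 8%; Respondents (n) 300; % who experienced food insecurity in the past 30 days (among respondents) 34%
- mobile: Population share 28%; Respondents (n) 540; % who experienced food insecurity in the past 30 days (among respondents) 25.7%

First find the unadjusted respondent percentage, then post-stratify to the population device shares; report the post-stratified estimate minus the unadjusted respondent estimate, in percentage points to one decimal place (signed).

+1.0 percentage points

Naive respondent-only estimate (weights = respondent counts):
  (120/1500)×30.6 + (540/1500)×24 + (300/1500)×34 + (540/1500)×25.7 = 27.14%
Post-stratifying to population shares instead:
  0.44×30.6 + 0.2×24 + 0.08×34 + 0.28×25.7 = 28.18%
Difference = 28.18 − 27.14 = 1.04 pp.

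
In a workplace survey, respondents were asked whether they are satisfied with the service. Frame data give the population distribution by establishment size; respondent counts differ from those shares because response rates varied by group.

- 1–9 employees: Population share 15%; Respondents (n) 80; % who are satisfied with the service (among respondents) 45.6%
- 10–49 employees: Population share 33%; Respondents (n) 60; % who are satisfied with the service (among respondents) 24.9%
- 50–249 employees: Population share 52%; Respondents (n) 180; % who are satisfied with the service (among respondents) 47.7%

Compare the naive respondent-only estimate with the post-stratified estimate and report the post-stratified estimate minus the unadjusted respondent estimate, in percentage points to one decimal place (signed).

-3.0 percentage points

Naive respondent-only estimate (weights = respondent counts):
  (80/320)×45.6 + (60/320)×24.9 + (180/320)×47.7 = 42.9%
Post-stratifying to population shares instead:
  0.15×45.6 + 0.33×24.9 + 0.52×47.7 = 39.861%
Difference = 39.861 − 42.9 = -3.039 pp.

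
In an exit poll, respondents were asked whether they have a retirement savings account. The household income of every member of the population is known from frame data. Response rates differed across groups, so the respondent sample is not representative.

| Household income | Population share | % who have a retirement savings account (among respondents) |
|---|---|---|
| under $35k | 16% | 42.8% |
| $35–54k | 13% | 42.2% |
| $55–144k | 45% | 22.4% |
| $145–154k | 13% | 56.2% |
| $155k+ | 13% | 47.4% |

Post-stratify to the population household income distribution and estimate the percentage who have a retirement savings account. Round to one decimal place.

35.9%

Weight each group's respondent value by its population share:
  under $35k: 0.16 × 42.8 = 6.848
  $35–54k: 0.13 × 42.2 = 5.486
  $55–144k: 0.45 × 22.4 = 10.08
  $145–154k: 0.13 × 56.2 = 7.306
  $155k+: 0.13 × 47.4 = 6.162
Post-stratified estimate = 35.882 → 35.9%.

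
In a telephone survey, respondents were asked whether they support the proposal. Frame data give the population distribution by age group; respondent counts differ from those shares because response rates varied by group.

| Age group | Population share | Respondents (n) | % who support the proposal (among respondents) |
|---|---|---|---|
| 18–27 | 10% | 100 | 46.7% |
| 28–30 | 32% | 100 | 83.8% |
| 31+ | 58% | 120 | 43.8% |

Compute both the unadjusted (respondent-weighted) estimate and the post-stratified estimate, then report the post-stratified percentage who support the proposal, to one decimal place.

Unadjusted (pooled respondent) estimate weights by respondent counts:
  (100/320)×46.7 + (100/320)×83.8 + (120/320)×43.8 = 57.2062%
Post-stratifying to population shares instead:
  0.1×46.7 + 0.32×83.8 + 0.58×43.8 = 56.89%

56.9%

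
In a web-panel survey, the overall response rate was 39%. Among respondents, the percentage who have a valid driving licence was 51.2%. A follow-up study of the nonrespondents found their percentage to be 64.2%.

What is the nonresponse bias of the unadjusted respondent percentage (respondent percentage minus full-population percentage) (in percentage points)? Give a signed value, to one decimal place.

-7.9 percentage points

Nonresponse fraction = 1 − 0.39 = 0.61.
Bias = (nonresponse fraction) × (respondent percentage − nonrespondent percentage)
     = 0.61 × (51.2 − 64.2) = 0.61 × -13 = -7.93.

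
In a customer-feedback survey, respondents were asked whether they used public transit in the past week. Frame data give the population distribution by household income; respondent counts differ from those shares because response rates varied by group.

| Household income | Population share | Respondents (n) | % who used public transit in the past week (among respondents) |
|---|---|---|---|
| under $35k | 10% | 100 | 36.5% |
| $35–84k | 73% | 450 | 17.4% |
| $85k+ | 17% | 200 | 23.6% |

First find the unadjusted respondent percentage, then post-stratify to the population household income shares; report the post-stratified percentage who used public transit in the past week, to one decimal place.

Naive respondent-only estimate (weights = respondent counts):
  (100/750)×36.5 + (450/750)×17.4 + (200/750)×23.6 = 21.6%
Post-stratified estimate weights by population shares:
  0.1×36.5 + 0.73×17.4 + 0.17×23.6 = 20.364%

20.4%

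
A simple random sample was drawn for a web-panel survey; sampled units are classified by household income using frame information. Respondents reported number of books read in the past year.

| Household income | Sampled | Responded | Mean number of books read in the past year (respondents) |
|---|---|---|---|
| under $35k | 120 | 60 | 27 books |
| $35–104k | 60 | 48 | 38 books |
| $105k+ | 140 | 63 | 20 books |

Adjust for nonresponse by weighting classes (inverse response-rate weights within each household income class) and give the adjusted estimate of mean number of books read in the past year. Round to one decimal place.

26.0

Response rates by class: under $35k 60/120 = 50%, $35–104k 48/60 = 80%, $105k+ 63/140 = 45%.
Weighting each respondent by the inverse class response rate inflates each class back to its sampled size, so the class weight is n_sampled:
  under $35k: 120 × 27 = 3240
  $35–104k: 60 × 38 = 2280
  $105k+: 140 × 20 = 2800
Adjusted estimate = 8320 / 320 = 26 → 26.0.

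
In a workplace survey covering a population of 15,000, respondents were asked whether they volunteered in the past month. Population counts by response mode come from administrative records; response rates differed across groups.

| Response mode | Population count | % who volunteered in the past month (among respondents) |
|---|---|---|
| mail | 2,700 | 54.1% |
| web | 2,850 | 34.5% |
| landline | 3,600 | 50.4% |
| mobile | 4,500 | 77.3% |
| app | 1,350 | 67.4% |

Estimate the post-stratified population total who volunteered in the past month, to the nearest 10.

8,650

Estimated count per cell = population count × respondent percentage:
  mail: 2,700 × 54.1% = 1460.7
  web: 2,850 × 34.5% = 983.25
  landline: 3,600 × 50.4% = 1814.4
  mobile: 4,500 × 77.3% = 3478.5
  app: 1,350 × 67.4% = 909.9
Estimated total = 8646.75 → 8,650.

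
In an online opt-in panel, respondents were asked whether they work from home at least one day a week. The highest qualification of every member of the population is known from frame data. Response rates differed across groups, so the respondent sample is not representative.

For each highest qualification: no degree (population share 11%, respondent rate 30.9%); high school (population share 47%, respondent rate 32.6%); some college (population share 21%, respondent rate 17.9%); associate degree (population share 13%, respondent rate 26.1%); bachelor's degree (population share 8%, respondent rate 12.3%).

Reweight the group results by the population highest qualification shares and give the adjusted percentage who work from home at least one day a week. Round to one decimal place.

26.9%

Reweight to the known highest qualification distribution:
  no degree: 0.11 × 30.9 = 3.399
  high school: 0.47 × 32.6 = 15.322
  some college: 0.21 × 17.9 = 3.759
  associate degree: 0.13 × 26.1 = 3.393
  bachelor's degree: 0.08 × 12.3 = 0.984
Post-stratified estimate = 26.857 → 26.9%.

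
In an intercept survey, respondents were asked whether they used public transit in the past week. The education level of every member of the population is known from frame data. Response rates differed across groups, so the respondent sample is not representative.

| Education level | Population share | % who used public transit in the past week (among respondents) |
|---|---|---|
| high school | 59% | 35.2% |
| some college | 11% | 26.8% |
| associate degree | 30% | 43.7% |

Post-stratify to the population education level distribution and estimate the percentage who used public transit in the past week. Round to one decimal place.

36.8%

Weight each group's respondent value by its population share:
  high school: 0.59 × 35.2 = 20.768
  some college: 0.11 × 26.8 = 2.948
  associate degree: 0.3 × 43.7 = 13.11
Post-stratified estimate = 36.826 → 36.8%.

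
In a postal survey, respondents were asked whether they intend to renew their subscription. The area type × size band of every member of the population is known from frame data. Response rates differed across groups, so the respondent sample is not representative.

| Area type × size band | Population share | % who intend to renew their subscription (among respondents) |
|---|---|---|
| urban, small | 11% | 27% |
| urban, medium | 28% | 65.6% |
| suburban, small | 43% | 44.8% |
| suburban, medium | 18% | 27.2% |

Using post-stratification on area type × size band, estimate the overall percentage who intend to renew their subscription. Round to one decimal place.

Each cell contributes population-share × respondent value:
  urban, small: 0.11 × 27 = 2.97
  urban, medium: 0.28 × 65.6 = 18.368
  suburban, small: 0.43 × 44.8 = 19.264
  suburban, medium: 0.18 × 27.2 = 4.896
Post-stratified estimate = 45.498 → 45.5%.

45.5%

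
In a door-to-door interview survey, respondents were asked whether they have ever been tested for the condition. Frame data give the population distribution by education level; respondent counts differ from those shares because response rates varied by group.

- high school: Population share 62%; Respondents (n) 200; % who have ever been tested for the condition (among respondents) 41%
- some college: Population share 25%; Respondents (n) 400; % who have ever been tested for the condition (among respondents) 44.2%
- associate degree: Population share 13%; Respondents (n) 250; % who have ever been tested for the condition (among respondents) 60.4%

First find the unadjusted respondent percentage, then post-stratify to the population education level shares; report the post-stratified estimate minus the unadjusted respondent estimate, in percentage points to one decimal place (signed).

Unadjusted (pooled respondent) estimate weights by respondent counts:
  (200/850)×41 + (400/850)×44.2 + (250/850)×60.4 = 48.2118%
Post-stratifying to population shares instead:
  0.62×41 + 0.25×44.2 + 0.13×60.4 = 44.322%
Difference = 44.322 − 48.2118 = -3.8898 pp.

-3.9 percentage points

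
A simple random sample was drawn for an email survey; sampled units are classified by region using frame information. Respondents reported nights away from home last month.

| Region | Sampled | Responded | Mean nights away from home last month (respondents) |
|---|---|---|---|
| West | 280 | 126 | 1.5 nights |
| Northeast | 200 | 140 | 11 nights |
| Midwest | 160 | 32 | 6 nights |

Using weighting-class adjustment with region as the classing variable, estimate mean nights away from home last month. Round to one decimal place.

5.6

Class response rates: West 126/280 = 45%, Northeast 140/200 = 70%, Midwest 32/160 = 20%.
Weighting each respondent by the inverse class response rate inflates each class back to its sampled size, so the class weight is n_sampled:
  West: 280 × 1.5 = 420
  Northeast: 200 × 11 = 2200
  Midwest: 160 × 6 = 960
Adjusted estimate = 3580 / 640 = 5.59375 → 5.6.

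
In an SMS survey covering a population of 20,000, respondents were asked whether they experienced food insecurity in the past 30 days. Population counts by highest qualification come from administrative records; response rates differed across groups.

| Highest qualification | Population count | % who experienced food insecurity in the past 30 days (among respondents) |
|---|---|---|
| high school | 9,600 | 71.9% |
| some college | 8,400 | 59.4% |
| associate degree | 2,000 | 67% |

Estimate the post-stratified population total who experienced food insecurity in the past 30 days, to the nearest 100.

Estimated count per cell = population count × respondent percentage:
  high school: 9,600 × 71.9% = 6902.4
  some college: 8,400 × 59.4% = 4989.6
  associate degree: 2,000 × 67% = 1340
Estimated total = 13,232 → 13,200.

13,200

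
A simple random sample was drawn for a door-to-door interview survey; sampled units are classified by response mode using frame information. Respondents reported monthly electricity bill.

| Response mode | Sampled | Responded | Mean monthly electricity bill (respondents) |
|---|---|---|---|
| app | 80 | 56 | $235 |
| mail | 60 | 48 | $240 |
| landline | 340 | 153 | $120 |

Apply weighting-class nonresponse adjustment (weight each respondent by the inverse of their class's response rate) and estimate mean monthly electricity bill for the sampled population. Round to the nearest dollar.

Response rates by class: app 56/80 = 70%, mail 48/60 = 80%, landline 153/340 = 45%.
Inverse-response-rate weighting restores each class to its sampled count, so class totals weight by n_sampled:
  app: 80 × 235 = 18,800
  mail: 60 × 240 = 14,400
  landline: 340 × 120 = 40,800
Adjusted estimate = 74,000 / 480 = 154.167 → $154.

$154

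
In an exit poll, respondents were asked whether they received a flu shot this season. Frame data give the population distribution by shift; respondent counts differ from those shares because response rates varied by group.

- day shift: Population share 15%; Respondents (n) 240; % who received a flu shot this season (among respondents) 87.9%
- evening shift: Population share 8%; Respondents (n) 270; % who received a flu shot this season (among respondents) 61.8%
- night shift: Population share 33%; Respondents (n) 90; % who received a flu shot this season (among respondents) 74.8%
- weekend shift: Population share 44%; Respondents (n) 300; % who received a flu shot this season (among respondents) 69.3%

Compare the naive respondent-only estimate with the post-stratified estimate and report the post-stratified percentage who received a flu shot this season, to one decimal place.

Unadjusted (pooled respondent) estimate weights by respondent counts:
  (240/900)×87.9 + (270/900)×61.8 + (90/900)×74.8 + (300/900)×69.3 = 72.56%
Reweighting by population shift shares:
  0.15×87.9 + 0.08×61.8 + 0.33×74.8 + 0.44×69.3 = 73.305%

73.3%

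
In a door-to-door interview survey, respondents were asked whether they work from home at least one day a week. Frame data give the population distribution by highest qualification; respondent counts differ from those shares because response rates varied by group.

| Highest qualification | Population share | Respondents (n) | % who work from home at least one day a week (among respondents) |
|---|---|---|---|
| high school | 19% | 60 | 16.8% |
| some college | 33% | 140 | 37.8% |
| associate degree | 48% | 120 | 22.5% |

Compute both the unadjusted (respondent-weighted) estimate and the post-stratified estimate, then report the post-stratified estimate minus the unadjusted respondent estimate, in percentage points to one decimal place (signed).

Naive respondent-only estimate (weights = respondent counts):
  (60/320)×16.8 + (140/320)×37.8 + (120/320)×22.5 = 28.125%
Post-stratifying to population shares instead:
  0.19×16.8 + 0.33×37.8 + 0.48×22.5 = 26.466%
Difference = 26.466 − 28.125 = -1.659 pp.

-1.7 percentage points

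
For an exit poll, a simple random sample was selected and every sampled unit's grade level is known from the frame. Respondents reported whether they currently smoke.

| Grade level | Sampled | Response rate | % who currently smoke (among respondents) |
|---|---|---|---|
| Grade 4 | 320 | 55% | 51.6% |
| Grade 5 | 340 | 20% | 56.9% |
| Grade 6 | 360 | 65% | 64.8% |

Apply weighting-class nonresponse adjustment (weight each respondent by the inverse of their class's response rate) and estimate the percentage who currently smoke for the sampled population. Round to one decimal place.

With weight = n_sampled/n_responded per class, the weighted class total is n_sampled:
  Grade 4: 320 × 51.6 = 16,512
  Grade 5: 340 × 56.9 = 19,346
  Grade 6: 360 × 64.8 = 23,328
Adjusted estimate = 59,186 / 1,020 = 58.0255 → 58.0%.

58.0%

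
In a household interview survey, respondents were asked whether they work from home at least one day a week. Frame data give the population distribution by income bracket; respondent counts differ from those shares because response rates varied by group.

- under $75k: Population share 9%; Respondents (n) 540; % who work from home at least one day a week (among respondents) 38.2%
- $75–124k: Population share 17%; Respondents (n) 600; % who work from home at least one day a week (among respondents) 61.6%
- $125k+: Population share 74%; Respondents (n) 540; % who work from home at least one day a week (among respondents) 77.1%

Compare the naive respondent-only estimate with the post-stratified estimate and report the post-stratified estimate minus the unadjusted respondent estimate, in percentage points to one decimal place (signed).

+11.9 percentage points

Unadjusted (pooled respondent) estimate weights by respondent counts:
  (540/1680)×38.2 + (600/1680)×61.6 + (540/1680)×77.1 = 59.0607%
Reweighting by population income bracket shares:
  0.09×38.2 + 0.17×61.6 + 0.74×77.1 = 70.964%
Difference = 70.964 − 59.0607 = 11.9033 pp.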